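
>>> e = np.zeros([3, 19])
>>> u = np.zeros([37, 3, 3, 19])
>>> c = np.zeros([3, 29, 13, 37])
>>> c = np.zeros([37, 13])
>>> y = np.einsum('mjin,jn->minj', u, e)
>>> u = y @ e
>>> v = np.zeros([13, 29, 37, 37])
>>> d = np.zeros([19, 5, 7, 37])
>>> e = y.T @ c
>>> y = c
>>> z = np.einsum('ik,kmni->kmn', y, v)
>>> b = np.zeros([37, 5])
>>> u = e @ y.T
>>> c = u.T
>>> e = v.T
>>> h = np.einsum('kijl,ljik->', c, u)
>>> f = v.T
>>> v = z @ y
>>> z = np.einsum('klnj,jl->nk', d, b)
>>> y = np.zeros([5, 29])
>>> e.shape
(37, 37, 29, 13)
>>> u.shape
(3, 19, 3, 37)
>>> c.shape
(37, 3, 19, 3)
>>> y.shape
(5, 29)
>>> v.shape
(13, 29, 13)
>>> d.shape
(19, 5, 7, 37)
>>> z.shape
(7, 19)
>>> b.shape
(37, 5)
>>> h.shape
()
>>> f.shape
(37, 37, 29, 13)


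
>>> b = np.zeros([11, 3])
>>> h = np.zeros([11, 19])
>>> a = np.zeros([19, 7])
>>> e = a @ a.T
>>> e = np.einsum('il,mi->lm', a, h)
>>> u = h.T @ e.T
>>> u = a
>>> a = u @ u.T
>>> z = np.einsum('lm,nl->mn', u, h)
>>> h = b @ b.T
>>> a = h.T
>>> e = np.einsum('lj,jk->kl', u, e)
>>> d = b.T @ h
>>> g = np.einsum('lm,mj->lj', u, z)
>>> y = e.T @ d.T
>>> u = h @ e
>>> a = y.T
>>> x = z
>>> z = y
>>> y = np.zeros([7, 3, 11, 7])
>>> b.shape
(11, 3)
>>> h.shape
(11, 11)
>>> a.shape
(3, 19)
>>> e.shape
(11, 19)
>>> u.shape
(11, 19)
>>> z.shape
(19, 3)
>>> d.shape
(3, 11)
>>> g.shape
(19, 11)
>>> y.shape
(7, 3, 11, 7)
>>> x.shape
(7, 11)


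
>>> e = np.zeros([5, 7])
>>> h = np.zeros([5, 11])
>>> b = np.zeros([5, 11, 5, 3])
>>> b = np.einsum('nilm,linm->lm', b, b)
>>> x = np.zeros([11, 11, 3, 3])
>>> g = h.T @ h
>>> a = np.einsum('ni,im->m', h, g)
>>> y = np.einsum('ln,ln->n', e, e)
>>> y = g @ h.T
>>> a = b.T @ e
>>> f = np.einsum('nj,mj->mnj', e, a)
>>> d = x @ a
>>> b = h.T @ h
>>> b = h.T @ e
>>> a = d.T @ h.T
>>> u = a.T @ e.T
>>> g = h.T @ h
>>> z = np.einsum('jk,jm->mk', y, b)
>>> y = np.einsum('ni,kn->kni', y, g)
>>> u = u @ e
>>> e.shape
(5, 7)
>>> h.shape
(5, 11)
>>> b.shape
(11, 7)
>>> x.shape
(11, 11, 3, 3)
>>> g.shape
(11, 11)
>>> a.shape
(7, 3, 11, 5)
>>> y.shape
(11, 11, 5)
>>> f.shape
(3, 5, 7)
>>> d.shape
(11, 11, 3, 7)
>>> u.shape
(5, 11, 3, 7)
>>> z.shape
(7, 5)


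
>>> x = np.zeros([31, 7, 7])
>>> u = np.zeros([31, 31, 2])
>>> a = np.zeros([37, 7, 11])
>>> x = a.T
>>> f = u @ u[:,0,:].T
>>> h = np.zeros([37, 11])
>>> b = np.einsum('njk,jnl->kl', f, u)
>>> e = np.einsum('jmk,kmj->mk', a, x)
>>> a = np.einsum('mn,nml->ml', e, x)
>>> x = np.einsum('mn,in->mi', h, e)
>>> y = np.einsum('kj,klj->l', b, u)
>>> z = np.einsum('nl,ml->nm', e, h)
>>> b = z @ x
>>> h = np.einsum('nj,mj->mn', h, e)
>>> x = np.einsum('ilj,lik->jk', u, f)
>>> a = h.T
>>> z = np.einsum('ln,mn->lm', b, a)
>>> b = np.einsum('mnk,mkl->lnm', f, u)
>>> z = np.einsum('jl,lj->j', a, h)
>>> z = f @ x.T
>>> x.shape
(2, 31)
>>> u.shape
(31, 31, 2)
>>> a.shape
(37, 7)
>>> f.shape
(31, 31, 31)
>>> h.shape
(7, 37)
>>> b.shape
(2, 31, 31)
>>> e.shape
(7, 11)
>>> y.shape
(31,)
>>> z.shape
(31, 31, 2)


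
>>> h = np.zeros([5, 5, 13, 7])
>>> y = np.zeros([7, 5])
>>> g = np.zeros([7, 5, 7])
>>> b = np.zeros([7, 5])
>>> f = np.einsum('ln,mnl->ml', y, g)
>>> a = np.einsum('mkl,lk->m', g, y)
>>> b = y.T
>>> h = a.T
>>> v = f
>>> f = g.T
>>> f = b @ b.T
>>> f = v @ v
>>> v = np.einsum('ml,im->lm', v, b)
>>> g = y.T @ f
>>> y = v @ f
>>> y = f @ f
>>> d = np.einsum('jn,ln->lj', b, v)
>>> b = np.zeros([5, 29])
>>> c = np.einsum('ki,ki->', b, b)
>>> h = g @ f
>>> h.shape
(5, 7)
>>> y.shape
(7, 7)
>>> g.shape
(5, 7)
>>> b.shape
(5, 29)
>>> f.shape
(7, 7)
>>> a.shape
(7,)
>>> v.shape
(7, 7)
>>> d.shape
(7, 5)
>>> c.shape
()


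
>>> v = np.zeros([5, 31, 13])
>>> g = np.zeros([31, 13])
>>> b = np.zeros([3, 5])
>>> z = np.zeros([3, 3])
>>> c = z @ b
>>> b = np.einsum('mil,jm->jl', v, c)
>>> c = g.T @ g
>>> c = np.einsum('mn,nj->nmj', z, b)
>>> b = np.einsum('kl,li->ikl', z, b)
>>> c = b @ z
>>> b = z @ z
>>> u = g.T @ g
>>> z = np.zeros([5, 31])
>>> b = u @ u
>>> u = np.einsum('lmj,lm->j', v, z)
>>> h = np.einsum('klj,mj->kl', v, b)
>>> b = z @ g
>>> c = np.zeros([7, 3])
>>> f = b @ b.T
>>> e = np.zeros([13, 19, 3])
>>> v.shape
(5, 31, 13)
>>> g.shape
(31, 13)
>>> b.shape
(5, 13)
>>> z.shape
(5, 31)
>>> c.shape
(7, 3)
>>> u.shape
(13,)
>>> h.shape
(5, 31)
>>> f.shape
(5, 5)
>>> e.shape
(13, 19, 3)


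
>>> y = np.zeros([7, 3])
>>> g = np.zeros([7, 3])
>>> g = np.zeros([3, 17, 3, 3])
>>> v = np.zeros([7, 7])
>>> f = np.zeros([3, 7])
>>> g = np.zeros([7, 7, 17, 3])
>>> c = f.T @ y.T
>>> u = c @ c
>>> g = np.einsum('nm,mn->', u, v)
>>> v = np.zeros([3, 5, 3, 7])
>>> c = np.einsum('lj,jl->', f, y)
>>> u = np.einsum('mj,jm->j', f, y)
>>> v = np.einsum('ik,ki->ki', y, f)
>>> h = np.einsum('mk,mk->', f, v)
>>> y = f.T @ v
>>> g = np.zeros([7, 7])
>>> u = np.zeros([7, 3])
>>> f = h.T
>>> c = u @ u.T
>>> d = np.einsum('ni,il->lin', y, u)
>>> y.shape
(7, 7)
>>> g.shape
(7, 7)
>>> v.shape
(3, 7)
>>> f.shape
()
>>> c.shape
(7, 7)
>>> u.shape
(7, 3)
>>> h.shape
()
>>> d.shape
(3, 7, 7)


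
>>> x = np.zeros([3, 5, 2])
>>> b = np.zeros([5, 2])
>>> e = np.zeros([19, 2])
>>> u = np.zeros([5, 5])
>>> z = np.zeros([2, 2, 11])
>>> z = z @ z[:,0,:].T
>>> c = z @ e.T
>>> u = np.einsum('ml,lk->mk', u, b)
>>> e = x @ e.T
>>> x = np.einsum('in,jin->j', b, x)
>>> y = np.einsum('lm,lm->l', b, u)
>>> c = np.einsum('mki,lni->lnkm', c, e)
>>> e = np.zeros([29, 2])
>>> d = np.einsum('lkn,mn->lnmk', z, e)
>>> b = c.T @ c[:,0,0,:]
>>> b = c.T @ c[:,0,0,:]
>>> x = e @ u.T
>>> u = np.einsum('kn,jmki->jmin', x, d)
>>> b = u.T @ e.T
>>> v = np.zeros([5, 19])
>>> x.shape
(29, 5)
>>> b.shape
(5, 2, 2, 29)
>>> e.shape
(29, 2)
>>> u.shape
(2, 2, 2, 5)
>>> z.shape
(2, 2, 2)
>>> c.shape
(3, 5, 2, 2)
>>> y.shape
(5,)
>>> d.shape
(2, 2, 29, 2)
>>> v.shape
(5, 19)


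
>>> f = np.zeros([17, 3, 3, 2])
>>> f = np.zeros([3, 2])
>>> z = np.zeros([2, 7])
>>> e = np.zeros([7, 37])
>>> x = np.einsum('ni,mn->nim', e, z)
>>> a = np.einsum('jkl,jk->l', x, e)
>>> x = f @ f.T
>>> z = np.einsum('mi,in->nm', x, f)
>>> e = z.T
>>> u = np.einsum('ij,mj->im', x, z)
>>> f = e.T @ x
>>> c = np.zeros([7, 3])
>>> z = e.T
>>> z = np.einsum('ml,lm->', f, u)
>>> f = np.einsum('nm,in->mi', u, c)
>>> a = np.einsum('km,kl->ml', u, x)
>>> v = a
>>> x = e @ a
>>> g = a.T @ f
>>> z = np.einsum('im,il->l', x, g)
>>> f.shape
(2, 7)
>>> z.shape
(7,)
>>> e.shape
(3, 2)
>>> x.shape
(3, 3)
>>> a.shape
(2, 3)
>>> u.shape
(3, 2)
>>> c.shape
(7, 3)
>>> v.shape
(2, 3)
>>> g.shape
(3, 7)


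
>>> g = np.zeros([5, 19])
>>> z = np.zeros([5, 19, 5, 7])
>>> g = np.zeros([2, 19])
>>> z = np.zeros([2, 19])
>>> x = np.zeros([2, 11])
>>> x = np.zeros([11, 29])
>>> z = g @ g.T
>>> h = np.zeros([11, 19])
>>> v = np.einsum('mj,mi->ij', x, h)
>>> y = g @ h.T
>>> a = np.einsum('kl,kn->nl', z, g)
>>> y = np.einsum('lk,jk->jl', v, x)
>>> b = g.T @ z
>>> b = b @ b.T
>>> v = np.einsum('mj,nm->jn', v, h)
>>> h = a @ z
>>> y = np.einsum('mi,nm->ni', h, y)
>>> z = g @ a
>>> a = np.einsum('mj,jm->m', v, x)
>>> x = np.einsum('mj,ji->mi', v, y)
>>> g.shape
(2, 19)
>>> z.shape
(2, 2)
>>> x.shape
(29, 2)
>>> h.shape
(19, 2)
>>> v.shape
(29, 11)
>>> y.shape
(11, 2)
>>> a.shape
(29,)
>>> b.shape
(19, 19)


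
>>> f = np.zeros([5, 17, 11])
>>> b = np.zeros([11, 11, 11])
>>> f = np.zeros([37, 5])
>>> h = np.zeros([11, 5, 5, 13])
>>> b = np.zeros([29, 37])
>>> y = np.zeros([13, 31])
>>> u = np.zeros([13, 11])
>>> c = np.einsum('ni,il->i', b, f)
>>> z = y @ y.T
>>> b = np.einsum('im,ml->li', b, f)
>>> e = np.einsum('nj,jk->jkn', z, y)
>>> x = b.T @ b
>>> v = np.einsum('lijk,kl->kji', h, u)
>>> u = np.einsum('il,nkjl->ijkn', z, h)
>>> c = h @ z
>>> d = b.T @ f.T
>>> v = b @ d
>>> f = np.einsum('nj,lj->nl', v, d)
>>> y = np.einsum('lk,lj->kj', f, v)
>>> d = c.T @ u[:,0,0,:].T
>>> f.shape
(5, 29)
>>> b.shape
(5, 29)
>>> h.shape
(11, 5, 5, 13)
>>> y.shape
(29, 37)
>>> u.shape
(13, 5, 5, 11)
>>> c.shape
(11, 5, 5, 13)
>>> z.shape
(13, 13)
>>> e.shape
(13, 31, 13)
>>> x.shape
(29, 29)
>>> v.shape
(5, 37)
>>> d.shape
(13, 5, 5, 13)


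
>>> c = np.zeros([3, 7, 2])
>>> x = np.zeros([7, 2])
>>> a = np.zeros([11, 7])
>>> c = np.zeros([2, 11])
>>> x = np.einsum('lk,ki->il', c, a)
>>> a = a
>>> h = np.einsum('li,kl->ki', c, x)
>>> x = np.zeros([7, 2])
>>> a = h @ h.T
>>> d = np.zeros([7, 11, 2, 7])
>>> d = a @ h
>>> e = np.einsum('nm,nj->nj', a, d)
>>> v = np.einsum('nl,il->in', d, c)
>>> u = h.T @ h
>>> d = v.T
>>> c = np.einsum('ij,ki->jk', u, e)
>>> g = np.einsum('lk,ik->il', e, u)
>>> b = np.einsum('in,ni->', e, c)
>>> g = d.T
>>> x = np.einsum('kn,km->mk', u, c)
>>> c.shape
(11, 7)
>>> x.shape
(7, 11)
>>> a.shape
(7, 7)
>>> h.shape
(7, 11)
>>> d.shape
(7, 2)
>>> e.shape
(7, 11)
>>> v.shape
(2, 7)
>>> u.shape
(11, 11)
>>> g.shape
(2, 7)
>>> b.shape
()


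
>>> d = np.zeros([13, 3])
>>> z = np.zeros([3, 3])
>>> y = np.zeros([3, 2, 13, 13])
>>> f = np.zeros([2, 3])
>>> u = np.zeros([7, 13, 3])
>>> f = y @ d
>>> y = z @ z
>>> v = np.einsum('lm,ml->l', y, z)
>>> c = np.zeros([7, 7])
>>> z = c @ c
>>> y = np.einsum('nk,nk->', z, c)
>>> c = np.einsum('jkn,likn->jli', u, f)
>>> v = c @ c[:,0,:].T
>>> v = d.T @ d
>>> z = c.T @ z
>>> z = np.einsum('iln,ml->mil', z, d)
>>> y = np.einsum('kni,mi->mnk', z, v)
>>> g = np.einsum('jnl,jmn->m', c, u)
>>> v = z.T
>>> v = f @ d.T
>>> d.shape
(13, 3)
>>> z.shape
(13, 2, 3)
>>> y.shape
(3, 2, 13)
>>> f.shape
(3, 2, 13, 3)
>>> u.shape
(7, 13, 3)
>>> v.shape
(3, 2, 13, 13)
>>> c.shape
(7, 3, 2)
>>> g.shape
(13,)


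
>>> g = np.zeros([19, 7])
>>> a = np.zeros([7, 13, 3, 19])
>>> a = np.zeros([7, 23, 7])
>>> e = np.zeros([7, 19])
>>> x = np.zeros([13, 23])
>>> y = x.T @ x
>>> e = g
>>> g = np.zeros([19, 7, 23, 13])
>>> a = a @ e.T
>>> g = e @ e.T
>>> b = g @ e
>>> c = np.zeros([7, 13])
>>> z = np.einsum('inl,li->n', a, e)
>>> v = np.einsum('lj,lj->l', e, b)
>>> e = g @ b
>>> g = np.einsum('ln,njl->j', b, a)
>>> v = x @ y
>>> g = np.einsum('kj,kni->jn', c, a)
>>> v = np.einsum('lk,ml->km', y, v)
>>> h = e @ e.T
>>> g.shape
(13, 23)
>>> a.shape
(7, 23, 19)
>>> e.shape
(19, 7)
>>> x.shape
(13, 23)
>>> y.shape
(23, 23)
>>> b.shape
(19, 7)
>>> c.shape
(7, 13)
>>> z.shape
(23,)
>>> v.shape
(23, 13)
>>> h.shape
(19, 19)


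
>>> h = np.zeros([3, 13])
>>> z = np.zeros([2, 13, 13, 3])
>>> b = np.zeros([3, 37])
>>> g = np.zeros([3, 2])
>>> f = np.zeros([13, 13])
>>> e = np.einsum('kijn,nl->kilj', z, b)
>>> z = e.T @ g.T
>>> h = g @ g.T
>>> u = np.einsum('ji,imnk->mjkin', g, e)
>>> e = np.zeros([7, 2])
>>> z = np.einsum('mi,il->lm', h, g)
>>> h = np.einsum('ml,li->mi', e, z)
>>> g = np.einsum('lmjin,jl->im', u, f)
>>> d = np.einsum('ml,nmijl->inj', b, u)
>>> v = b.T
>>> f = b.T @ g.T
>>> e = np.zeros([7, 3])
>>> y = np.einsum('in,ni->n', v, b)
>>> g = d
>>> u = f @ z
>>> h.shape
(7, 3)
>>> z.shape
(2, 3)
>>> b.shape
(3, 37)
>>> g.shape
(13, 13, 2)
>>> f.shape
(37, 2)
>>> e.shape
(7, 3)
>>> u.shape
(37, 3)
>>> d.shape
(13, 13, 2)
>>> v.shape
(37, 3)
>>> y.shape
(3,)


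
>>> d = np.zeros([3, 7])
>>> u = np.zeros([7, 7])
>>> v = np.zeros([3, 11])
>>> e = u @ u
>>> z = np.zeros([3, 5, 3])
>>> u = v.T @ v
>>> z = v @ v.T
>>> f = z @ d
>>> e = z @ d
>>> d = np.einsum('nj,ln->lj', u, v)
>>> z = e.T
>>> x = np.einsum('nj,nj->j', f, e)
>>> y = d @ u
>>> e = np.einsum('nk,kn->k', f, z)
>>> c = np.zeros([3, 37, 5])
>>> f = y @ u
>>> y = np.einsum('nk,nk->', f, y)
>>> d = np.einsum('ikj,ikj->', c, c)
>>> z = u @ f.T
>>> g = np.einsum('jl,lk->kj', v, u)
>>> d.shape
()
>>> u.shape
(11, 11)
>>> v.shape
(3, 11)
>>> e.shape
(7,)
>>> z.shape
(11, 3)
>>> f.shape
(3, 11)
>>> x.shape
(7,)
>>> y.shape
()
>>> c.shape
(3, 37, 5)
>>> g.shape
(11, 3)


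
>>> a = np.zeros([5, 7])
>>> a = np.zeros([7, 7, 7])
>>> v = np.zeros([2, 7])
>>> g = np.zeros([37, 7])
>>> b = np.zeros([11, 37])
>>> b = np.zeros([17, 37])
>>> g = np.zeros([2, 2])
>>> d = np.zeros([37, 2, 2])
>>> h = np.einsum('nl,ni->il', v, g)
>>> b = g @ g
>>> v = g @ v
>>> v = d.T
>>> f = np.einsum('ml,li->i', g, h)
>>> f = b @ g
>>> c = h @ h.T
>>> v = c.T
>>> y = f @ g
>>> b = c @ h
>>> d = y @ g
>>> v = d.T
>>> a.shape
(7, 7, 7)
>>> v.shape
(2, 2)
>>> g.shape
(2, 2)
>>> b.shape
(2, 7)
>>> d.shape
(2, 2)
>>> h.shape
(2, 7)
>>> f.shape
(2, 2)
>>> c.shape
(2, 2)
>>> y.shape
(2, 2)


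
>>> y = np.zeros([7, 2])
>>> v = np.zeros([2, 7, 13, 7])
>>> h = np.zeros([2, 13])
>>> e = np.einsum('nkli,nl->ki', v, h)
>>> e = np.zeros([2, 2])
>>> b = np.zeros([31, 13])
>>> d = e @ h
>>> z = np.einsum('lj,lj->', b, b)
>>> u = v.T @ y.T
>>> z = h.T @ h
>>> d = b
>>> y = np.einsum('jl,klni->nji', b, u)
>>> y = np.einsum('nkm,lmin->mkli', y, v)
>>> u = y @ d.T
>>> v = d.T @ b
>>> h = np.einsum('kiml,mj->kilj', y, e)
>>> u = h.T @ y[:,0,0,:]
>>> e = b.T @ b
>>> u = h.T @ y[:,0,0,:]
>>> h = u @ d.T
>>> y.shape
(7, 31, 2, 13)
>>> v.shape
(13, 13)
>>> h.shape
(2, 13, 31, 31)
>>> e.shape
(13, 13)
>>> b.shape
(31, 13)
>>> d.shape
(31, 13)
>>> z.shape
(13, 13)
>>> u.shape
(2, 13, 31, 13)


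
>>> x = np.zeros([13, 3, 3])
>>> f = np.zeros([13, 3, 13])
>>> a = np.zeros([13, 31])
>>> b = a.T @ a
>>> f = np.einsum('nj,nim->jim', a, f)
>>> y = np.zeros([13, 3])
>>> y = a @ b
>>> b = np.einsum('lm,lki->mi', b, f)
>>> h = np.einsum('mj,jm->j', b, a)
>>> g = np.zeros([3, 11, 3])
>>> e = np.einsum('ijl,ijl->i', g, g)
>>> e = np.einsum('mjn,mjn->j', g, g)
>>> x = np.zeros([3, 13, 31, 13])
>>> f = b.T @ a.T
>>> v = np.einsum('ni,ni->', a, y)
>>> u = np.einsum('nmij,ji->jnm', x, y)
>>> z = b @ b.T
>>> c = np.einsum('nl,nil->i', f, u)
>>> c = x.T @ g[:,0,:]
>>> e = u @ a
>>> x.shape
(3, 13, 31, 13)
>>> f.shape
(13, 13)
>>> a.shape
(13, 31)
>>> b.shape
(31, 13)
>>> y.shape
(13, 31)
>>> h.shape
(13,)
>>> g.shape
(3, 11, 3)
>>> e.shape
(13, 3, 31)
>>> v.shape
()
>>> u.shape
(13, 3, 13)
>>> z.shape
(31, 31)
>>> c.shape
(13, 31, 13, 3)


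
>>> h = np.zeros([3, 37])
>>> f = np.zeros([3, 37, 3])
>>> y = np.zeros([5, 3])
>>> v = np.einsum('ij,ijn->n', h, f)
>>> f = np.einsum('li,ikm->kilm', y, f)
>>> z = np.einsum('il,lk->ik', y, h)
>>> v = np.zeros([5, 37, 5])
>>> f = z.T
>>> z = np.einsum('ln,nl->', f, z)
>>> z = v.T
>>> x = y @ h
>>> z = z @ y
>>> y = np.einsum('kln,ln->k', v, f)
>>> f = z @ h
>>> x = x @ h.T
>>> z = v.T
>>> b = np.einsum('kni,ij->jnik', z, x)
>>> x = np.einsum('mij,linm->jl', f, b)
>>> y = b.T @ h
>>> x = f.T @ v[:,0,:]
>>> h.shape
(3, 37)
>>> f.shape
(5, 37, 37)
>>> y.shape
(5, 5, 37, 37)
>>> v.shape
(5, 37, 5)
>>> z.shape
(5, 37, 5)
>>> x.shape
(37, 37, 5)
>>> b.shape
(3, 37, 5, 5)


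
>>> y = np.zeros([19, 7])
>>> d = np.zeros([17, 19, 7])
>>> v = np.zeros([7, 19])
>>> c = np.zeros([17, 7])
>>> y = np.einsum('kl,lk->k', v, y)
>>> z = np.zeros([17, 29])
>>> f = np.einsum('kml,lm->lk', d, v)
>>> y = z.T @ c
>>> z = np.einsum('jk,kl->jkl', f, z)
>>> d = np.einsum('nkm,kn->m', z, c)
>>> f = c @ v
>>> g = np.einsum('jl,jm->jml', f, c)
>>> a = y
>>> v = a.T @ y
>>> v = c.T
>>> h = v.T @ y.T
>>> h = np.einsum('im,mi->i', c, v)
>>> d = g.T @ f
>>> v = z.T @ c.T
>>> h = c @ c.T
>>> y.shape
(29, 7)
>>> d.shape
(19, 7, 19)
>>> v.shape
(29, 17, 17)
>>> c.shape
(17, 7)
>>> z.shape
(7, 17, 29)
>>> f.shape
(17, 19)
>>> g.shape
(17, 7, 19)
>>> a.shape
(29, 7)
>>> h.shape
(17, 17)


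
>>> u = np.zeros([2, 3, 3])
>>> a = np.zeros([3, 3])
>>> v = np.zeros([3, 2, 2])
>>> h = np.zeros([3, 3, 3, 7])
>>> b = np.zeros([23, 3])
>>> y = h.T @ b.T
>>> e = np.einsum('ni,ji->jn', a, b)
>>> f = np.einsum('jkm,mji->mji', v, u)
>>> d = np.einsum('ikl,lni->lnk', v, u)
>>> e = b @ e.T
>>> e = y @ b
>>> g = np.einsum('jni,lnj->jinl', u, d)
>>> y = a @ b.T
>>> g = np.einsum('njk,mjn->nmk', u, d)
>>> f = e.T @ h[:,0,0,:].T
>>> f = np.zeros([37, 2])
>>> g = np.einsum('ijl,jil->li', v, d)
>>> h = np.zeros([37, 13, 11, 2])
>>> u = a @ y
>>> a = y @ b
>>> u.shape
(3, 23)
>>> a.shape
(3, 3)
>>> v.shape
(3, 2, 2)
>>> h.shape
(37, 13, 11, 2)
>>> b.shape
(23, 3)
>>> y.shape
(3, 23)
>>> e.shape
(7, 3, 3, 3)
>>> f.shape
(37, 2)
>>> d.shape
(2, 3, 2)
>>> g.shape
(2, 3)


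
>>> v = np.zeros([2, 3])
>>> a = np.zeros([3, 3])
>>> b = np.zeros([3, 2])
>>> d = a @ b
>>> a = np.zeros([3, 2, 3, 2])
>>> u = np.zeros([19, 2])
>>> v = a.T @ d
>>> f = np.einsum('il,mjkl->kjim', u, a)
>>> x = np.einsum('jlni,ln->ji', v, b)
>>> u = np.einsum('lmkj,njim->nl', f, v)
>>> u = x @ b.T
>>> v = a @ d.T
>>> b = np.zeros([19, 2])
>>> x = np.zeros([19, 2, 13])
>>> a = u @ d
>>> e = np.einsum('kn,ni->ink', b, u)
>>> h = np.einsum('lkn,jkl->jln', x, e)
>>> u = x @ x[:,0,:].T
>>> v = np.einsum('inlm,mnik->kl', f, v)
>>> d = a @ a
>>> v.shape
(3, 19)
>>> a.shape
(2, 2)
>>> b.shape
(19, 2)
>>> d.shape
(2, 2)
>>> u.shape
(19, 2, 19)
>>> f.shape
(3, 2, 19, 3)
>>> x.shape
(19, 2, 13)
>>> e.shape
(3, 2, 19)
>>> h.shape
(3, 19, 13)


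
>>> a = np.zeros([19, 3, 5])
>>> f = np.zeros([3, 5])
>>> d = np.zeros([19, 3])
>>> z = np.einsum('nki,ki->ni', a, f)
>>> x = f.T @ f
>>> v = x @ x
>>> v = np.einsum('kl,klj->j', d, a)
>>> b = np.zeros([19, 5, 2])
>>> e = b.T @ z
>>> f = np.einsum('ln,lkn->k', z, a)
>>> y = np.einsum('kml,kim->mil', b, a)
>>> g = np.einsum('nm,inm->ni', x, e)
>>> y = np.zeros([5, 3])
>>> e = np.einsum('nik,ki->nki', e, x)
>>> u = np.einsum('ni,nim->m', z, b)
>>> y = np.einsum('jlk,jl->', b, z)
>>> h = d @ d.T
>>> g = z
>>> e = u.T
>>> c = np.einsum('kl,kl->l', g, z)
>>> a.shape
(19, 3, 5)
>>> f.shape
(3,)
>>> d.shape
(19, 3)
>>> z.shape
(19, 5)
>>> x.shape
(5, 5)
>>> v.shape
(5,)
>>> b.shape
(19, 5, 2)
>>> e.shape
(2,)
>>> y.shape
()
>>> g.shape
(19, 5)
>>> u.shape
(2,)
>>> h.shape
(19, 19)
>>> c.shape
(5,)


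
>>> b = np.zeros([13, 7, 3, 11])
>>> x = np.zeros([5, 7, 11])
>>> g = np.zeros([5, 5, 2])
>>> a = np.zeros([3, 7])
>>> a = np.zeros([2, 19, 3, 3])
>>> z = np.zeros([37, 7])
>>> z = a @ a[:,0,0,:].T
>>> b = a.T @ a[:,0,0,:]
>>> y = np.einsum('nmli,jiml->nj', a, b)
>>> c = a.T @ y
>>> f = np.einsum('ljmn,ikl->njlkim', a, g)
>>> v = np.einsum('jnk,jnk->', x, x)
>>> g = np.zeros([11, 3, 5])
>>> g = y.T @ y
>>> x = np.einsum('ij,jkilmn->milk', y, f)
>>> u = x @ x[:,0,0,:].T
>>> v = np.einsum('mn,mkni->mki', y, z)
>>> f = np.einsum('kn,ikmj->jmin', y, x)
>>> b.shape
(3, 3, 19, 3)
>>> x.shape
(5, 2, 5, 19)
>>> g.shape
(3, 3)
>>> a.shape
(2, 19, 3, 3)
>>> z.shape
(2, 19, 3, 2)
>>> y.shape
(2, 3)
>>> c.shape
(3, 3, 19, 3)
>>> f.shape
(19, 5, 5, 3)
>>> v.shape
(2, 19, 2)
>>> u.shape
(5, 2, 5, 5)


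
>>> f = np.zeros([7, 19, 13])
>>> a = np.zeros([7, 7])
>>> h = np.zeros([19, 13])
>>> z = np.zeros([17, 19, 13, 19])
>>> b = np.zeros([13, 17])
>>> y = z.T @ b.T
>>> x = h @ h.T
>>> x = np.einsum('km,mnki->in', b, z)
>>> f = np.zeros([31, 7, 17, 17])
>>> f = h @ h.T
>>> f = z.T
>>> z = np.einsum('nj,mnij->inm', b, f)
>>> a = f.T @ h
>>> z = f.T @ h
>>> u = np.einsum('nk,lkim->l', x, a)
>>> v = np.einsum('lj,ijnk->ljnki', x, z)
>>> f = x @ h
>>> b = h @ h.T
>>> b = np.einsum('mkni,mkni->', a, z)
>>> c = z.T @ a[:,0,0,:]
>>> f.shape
(19, 13)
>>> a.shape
(17, 19, 13, 13)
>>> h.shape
(19, 13)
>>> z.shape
(17, 19, 13, 13)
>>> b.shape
()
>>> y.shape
(19, 13, 19, 13)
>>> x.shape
(19, 19)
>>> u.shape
(17,)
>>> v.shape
(19, 19, 13, 13, 17)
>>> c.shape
(13, 13, 19, 13)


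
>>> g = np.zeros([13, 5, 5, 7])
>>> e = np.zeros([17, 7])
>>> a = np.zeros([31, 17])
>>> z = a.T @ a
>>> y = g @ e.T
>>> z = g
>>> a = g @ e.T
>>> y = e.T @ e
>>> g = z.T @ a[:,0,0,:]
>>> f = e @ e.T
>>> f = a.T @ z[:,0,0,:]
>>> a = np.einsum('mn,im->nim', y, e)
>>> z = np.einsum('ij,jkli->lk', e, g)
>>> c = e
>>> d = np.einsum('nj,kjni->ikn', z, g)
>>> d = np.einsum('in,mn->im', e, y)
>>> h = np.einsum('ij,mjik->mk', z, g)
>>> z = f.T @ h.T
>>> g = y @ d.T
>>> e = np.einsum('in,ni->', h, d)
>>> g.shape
(7, 17)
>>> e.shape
()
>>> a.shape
(7, 17, 7)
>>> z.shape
(7, 5, 5, 7)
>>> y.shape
(7, 7)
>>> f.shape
(17, 5, 5, 7)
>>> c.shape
(17, 7)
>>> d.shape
(17, 7)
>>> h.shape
(7, 17)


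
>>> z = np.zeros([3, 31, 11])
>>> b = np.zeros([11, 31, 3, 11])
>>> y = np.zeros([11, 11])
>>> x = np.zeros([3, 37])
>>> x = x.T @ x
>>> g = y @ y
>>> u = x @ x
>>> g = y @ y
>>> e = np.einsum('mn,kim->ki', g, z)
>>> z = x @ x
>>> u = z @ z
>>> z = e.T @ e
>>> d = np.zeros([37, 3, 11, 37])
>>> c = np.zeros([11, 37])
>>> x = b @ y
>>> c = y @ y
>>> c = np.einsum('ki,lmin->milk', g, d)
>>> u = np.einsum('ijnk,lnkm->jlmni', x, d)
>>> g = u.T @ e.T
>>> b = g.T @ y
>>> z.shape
(31, 31)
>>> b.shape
(3, 37, 37, 3, 11)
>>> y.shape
(11, 11)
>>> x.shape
(11, 31, 3, 11)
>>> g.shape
(11, 3, 37, 37, 3)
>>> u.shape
(31, 37, 37, 3, 11)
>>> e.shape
(3, 31)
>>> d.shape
(37, 3, 11, 37)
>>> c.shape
(3, 11, 37, 11)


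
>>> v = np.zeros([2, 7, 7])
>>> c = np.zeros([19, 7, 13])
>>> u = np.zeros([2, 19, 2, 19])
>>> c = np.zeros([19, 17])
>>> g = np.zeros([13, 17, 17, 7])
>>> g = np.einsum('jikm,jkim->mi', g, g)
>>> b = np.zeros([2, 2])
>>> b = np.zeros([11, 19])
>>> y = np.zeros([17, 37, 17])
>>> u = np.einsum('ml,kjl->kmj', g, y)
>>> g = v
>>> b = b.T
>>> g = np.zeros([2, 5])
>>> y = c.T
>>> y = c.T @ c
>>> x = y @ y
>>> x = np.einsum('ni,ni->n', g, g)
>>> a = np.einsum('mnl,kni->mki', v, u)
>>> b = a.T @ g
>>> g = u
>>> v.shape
(2, 7, 7)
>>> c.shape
(19, 17)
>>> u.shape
(17, 7, 37)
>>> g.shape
(17, 7, 37)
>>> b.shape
(37, 17, 5)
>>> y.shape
(17, 17)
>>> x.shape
(2,)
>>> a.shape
(2, 17, 37)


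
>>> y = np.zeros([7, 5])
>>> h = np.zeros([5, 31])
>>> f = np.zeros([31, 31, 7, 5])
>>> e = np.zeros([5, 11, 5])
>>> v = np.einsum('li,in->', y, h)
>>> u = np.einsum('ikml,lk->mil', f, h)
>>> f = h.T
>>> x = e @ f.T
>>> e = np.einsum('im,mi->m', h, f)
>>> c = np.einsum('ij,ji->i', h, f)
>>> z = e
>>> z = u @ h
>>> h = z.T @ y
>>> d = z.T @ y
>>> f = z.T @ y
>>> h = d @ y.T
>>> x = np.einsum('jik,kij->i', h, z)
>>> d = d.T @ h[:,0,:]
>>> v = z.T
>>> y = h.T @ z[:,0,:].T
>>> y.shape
(7, 31, 7)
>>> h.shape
(31, 31, 7)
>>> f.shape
(31, 31, 5)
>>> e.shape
(31,)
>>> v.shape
(31, 31, 7)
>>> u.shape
(7, 31, 5)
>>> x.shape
(31,)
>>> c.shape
(5,)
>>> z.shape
(7, 31, 31)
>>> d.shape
(5, 31, 7)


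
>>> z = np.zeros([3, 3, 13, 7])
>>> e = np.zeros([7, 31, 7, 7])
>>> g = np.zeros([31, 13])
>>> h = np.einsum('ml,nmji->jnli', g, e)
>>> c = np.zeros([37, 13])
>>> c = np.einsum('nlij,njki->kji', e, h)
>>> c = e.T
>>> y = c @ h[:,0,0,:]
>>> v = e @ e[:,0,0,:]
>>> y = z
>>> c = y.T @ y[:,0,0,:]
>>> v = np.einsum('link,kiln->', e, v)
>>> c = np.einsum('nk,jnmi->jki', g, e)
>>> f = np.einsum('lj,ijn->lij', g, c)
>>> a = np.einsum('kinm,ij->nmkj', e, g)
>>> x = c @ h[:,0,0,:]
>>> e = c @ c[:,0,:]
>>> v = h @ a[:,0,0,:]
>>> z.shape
(3, 3, 13, 7)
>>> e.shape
(7, 13, 7)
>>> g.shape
(31, 13)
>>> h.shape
(7, 7, 13, 7)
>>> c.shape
(7, 13, 7)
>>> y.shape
(3, 3, 13, 7)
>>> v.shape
(7, 7, 13, 13)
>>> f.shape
(31, 7, 13)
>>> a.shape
(7, 7, 7, 13)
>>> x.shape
(7, 13, 7)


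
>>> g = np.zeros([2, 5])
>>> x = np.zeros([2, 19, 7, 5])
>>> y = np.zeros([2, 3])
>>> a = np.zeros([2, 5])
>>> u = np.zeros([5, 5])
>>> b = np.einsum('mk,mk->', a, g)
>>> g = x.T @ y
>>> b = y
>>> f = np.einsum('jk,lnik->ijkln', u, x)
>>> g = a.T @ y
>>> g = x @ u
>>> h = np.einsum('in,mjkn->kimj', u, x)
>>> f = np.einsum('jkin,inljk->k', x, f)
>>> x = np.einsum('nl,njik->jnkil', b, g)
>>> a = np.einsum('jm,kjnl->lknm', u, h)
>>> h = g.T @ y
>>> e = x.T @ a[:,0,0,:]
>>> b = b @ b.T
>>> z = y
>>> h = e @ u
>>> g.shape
(2, 19, 7, 5)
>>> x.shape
(19, 2, 5, 7, 3)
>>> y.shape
(2, 3)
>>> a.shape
(19, 7, 2, 5)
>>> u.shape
(5, 5)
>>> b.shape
(2, 2)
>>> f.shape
(19,)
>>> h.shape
(3, 7, 5, 2, 5)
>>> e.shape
(3, 7, 5, 2, 5)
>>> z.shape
(2, 3)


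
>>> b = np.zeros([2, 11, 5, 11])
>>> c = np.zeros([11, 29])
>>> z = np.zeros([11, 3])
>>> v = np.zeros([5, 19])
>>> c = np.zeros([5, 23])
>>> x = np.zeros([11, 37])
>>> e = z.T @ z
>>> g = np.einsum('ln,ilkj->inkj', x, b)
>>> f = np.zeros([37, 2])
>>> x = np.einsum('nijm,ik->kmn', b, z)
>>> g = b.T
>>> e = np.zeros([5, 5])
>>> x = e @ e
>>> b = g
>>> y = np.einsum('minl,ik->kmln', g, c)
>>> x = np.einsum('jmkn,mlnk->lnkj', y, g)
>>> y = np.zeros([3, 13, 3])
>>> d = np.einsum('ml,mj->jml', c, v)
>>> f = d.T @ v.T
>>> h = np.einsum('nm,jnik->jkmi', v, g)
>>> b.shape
(11, 5, 11, 2)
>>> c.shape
(5, 23)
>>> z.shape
(11, 3)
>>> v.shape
(5, 19)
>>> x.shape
(5, 11, 2, 23)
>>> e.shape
(5, 5)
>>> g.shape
(11, 5, 11, 2)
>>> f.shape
(23, 5, 5)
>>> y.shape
(3, 13, 3)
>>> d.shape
(19, 5, 23)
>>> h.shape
(11, 2, 19, 11)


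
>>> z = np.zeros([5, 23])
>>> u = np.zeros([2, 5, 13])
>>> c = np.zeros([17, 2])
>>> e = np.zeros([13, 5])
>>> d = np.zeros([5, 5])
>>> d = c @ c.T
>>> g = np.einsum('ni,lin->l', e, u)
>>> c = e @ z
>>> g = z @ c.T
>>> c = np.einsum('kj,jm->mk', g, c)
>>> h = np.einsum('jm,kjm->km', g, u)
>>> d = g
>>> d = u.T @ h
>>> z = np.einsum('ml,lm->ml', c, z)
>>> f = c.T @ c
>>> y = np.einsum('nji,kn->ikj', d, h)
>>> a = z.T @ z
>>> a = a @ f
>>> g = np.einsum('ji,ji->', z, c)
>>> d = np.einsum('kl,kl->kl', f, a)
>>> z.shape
(23, 5)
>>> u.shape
(2, 5, 13)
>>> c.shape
(23, 5)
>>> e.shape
(13, 5)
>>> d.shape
(5, 5)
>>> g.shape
()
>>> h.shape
(2, 13)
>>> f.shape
(5, 5)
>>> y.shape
(13, 2, 5)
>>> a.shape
(5, 5)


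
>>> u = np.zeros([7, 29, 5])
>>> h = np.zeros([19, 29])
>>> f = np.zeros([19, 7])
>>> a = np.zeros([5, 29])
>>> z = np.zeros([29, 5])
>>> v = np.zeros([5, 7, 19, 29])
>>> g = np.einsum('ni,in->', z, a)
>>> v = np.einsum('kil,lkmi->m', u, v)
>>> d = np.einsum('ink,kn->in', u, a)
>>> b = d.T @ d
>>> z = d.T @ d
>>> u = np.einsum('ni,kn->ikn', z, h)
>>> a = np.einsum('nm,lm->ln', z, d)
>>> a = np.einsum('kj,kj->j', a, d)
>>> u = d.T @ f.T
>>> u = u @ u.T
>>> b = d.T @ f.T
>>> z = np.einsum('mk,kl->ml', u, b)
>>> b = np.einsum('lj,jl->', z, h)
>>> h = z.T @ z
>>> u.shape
(29, 29)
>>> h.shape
(19, 19)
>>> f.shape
(19, 7)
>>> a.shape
(29,)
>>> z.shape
(29, 19)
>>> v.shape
(19,)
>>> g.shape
()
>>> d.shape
(7, 29)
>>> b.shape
()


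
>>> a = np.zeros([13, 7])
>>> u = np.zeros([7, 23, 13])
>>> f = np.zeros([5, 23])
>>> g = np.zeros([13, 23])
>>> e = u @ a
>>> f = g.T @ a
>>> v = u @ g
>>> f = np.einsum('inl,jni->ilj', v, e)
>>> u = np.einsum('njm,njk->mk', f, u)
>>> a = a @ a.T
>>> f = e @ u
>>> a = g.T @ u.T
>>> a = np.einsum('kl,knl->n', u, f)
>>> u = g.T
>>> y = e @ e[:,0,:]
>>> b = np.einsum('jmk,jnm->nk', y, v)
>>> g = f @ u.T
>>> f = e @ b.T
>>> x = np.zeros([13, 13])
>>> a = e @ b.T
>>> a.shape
(7, 23, 23)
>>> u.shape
(23, 13)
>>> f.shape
(7, 23, 23)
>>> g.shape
(7, 23, 23)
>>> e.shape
(7, 23, 7)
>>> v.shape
(7, 23, 23)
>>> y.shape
(7, 23, 7)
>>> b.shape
(23, 7)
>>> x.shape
(13, 13)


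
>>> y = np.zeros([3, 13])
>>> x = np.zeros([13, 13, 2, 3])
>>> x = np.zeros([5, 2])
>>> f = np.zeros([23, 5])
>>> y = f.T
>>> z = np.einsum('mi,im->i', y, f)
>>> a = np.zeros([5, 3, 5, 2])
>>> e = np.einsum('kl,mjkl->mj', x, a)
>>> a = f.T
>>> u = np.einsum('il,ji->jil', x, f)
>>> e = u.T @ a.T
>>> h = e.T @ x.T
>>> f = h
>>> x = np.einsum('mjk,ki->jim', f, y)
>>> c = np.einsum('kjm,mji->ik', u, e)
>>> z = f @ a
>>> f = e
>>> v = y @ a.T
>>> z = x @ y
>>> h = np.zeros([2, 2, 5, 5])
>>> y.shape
(5, 23)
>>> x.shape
(5, 23, 5)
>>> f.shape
(2, 5, 5)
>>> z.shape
(5, 23, 23)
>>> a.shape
(5, 23)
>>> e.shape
(2, 5, 5)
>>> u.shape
(23, 5, 2)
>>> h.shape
(2, 2, 5, 5)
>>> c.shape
(5, 23)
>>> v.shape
(5, 5)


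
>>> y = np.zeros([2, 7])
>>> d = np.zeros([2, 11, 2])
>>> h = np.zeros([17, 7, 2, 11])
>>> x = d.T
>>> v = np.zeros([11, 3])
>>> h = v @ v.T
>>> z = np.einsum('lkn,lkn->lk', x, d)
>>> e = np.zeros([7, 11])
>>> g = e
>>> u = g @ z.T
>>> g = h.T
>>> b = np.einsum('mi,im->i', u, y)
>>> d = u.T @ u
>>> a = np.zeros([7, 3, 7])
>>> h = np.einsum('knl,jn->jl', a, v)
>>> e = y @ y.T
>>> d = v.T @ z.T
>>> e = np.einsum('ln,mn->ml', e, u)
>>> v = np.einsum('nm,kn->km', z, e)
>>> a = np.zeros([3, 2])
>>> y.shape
(2, 7)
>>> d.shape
(3, 2)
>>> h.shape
(11, 7)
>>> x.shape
(2, 11, 2)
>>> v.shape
(7, 11)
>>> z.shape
(2, 11)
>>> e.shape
(7, 2)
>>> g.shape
(11, 11)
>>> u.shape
(7, 2)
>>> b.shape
(2,)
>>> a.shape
(3, 2)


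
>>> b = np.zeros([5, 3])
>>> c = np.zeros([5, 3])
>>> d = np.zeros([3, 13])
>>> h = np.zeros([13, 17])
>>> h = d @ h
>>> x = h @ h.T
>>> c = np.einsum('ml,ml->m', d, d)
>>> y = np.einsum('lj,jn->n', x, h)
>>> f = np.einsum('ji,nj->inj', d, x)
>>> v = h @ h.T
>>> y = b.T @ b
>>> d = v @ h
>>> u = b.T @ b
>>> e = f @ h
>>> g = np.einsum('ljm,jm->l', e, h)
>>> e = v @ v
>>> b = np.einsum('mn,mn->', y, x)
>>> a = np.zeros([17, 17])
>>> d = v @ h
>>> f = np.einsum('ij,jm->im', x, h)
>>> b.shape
()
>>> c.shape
(3,)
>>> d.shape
(3, 17)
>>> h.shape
(3, 17)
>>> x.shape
(3, 3)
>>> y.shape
(3, 3)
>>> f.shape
(3, 17)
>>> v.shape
(3, 3)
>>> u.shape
(3, 3)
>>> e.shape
(3, 3)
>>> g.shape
(13,)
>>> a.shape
(17, 17)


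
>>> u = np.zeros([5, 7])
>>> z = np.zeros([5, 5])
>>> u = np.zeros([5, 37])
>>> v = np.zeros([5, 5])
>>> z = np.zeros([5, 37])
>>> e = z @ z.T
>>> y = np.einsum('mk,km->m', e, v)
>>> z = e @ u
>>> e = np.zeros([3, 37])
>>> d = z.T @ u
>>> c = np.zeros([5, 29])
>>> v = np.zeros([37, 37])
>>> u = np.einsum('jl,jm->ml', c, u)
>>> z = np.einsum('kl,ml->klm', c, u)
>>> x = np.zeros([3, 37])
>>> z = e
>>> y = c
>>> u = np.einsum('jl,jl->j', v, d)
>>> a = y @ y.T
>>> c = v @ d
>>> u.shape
(37,)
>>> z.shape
(3, 37)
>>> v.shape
(37, 37)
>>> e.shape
(3, 37)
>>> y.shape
(5, 29)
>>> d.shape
(37, 37)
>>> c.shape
(37, 37)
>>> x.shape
(3, 37)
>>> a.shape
(5, 5)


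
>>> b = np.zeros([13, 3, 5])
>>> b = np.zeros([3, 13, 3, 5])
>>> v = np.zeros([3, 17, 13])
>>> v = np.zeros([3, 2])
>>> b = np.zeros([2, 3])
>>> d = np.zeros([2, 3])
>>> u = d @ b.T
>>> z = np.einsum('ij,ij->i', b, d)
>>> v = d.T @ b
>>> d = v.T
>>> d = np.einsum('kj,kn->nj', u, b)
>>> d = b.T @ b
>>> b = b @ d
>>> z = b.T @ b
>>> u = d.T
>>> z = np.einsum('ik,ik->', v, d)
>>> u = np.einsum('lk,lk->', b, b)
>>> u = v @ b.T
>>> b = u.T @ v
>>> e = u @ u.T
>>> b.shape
(2, 3)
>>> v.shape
(3, 3)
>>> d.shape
(3, 3)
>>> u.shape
(3, 2)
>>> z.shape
()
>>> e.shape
(3, 3)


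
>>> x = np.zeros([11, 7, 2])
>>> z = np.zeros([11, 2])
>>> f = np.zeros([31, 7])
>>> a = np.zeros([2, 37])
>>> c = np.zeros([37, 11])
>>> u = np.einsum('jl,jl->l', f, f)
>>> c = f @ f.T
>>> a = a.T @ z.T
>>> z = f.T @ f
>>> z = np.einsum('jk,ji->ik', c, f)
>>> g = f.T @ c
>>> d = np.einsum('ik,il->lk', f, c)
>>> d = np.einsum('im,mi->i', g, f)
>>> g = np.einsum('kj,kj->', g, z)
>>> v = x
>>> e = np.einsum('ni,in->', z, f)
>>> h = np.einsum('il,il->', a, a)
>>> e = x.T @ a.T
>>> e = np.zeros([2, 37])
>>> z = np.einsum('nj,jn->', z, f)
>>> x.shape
(11, 7, 2)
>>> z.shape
()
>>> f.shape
(31, 7)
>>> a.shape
(37, 11)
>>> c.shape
(31, 31)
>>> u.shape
(7,)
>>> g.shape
()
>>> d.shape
(7,)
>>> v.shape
(11, 7, 2)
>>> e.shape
(2, 37)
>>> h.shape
()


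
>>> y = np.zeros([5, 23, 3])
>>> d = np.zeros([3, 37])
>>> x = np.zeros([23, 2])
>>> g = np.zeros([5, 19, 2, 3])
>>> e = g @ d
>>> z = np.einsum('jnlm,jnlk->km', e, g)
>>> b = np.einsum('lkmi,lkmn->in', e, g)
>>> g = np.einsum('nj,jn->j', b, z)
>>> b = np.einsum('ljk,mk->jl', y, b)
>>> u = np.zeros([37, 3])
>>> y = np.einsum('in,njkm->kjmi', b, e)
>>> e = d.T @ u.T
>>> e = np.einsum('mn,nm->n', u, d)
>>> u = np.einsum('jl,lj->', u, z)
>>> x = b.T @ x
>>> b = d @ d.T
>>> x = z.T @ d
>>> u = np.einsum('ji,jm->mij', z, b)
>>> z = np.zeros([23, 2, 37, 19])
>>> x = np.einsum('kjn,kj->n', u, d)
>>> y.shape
(2, 19, 37, 23)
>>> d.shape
(3, 37)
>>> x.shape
(3,)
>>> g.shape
(3,)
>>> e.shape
(3,)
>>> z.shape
(23, 2, 37, 19)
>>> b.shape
(3, 3)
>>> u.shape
(3, 37, 3)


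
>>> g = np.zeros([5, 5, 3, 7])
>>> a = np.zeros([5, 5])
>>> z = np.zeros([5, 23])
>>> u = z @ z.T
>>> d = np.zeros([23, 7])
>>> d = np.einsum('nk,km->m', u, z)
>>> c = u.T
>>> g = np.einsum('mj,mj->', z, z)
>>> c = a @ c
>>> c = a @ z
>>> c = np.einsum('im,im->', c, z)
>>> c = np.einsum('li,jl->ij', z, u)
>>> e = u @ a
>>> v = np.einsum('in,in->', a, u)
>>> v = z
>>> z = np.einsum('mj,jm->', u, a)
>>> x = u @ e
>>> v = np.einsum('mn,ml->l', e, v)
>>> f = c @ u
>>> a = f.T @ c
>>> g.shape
()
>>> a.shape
(5, 5)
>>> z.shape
()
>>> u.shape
(5, 5)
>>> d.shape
(23,)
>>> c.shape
(23, 5)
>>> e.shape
(5, 5)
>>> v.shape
(23,)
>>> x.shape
(5, 5)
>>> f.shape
(23, 5)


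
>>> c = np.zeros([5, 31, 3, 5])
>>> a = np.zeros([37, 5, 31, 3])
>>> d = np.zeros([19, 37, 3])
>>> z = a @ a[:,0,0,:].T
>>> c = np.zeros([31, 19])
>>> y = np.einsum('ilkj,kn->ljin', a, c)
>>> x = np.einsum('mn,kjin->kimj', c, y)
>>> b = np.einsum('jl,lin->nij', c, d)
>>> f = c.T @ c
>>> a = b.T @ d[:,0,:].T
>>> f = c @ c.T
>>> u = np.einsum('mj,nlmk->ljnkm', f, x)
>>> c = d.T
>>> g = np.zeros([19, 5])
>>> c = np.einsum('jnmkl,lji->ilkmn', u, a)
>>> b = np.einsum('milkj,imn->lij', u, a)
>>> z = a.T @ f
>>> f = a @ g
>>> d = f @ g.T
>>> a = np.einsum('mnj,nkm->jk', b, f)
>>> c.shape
(19, 31, 3, 5, 31)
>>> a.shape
(31, 37)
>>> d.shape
(31, 37, 19)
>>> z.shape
(19, 37, 31)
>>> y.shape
(5, 3, 37, 19)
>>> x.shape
(5, 37, 31, 3)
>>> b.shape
(5, 31, 31)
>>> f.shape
(31, 37, 5)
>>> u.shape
(37, 31, 5, 3, 31)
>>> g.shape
(19, 5)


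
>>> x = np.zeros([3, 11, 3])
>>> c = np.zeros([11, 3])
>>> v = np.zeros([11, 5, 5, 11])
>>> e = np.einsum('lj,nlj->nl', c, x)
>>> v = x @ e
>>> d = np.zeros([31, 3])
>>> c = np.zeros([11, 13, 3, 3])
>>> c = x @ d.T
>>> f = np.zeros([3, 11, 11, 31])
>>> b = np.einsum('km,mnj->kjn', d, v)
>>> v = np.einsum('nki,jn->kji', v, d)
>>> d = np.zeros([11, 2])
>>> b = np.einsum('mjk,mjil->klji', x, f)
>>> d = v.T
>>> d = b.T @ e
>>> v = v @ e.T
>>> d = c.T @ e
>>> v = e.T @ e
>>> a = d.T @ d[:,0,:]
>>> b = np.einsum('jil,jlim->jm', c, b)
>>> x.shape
(3, 11, 3)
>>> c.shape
(3, 11, 31)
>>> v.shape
(11, 11)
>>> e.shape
(3, 11)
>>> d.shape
(31, 11, 11)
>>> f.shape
(3, 11, 11, 31)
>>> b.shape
(3, 11)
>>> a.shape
(11, 11, 11)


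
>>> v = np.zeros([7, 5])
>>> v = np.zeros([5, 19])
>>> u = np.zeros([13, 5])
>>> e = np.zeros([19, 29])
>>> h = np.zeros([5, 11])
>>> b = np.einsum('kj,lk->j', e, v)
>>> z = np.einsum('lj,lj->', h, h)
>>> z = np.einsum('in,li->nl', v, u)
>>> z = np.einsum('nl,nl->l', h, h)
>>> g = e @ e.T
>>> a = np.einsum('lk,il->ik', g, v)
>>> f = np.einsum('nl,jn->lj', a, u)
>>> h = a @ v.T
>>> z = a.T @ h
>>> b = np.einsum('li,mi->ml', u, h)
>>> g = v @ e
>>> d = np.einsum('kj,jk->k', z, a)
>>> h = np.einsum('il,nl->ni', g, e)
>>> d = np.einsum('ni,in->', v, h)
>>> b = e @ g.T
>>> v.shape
(5, 19)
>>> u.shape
(13, 5)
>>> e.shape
(19, 29)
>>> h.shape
(19, 5)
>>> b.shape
(19, 5)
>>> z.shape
(19, 5)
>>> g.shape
(5, 29)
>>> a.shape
(5, 19)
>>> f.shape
(19, 13)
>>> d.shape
()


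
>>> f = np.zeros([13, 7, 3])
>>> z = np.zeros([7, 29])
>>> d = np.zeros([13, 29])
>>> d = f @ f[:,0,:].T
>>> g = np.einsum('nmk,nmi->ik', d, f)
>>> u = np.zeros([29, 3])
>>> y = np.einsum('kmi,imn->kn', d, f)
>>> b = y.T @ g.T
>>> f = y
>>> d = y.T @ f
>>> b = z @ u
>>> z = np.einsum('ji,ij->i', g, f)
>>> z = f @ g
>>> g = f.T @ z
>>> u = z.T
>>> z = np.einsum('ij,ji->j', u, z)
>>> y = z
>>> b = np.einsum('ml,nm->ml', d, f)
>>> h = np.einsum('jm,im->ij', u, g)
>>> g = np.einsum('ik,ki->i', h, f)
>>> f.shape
(13, 3)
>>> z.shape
(13,)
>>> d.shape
(3, 3)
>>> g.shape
(3,)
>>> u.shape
(13, 13)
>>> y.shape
(13,)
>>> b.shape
(3, 3)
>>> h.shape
(3, 13)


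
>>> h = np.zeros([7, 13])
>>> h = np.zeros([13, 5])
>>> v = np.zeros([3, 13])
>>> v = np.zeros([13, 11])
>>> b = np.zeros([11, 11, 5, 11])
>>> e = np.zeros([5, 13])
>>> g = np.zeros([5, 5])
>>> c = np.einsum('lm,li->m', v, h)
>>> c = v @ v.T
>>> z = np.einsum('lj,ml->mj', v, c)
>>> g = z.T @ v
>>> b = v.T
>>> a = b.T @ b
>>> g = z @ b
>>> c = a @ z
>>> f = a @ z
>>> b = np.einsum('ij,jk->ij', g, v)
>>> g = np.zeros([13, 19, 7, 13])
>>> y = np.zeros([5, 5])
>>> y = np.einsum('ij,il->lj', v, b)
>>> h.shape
(13, 5)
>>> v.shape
(13, 11)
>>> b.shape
(13, 13)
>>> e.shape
(5, 13)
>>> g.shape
(13, 19, 7, 13)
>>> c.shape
(13, 11)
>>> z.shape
(13, 11)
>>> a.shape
(13, 13)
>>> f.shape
(13, 11)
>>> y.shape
(13, 11)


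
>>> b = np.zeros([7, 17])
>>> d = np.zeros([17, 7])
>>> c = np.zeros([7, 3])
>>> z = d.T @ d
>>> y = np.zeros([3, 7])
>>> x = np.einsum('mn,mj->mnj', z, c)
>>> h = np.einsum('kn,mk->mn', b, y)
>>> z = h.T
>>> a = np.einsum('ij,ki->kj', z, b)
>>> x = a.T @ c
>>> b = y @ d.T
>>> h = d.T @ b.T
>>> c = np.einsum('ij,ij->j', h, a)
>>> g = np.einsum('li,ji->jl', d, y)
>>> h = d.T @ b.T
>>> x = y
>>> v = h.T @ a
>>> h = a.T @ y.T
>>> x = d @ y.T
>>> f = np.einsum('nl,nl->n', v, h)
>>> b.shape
(3, 17)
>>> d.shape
(17, 7)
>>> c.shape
(3,)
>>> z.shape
(17, 3)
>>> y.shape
(3, 7)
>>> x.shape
(17, 3)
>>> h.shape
(3, 3)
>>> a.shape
(7, 3)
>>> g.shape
(3, 17)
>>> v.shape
(3, 3)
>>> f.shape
(3,)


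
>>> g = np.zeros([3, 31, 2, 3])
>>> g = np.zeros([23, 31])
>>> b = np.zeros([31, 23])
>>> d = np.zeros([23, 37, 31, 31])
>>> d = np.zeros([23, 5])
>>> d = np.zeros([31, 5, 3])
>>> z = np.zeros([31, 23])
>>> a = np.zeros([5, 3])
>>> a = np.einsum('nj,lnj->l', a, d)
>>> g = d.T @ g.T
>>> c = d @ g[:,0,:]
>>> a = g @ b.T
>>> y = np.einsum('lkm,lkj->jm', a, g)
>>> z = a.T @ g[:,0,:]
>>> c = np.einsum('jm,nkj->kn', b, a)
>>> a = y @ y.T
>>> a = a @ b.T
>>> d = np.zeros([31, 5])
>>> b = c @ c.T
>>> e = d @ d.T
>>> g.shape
(3, 5, 23)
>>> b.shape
(5, 5)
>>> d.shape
(31, 5)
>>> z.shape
(31, 5, 23)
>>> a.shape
(23, 31)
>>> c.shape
(5, 3)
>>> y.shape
(23, 31)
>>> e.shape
(31, 31)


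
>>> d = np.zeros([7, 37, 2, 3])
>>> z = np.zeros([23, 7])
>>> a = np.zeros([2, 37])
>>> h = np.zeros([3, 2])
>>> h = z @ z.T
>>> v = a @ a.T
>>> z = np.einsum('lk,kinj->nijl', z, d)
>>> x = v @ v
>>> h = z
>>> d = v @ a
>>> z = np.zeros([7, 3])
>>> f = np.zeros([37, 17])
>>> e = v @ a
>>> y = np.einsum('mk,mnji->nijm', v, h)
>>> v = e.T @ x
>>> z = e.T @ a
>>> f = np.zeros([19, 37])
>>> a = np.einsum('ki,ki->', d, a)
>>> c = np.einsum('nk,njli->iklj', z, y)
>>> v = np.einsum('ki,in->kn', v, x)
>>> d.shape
(2, 37)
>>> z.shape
(37, 37)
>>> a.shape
()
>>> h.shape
(2, 37, 3, 23)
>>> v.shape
(37, 2)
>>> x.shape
(2, 2)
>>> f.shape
(19, 37)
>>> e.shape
(2, 37)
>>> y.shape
(37, 23, 3, 2)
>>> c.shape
(2, 37, 3, 23)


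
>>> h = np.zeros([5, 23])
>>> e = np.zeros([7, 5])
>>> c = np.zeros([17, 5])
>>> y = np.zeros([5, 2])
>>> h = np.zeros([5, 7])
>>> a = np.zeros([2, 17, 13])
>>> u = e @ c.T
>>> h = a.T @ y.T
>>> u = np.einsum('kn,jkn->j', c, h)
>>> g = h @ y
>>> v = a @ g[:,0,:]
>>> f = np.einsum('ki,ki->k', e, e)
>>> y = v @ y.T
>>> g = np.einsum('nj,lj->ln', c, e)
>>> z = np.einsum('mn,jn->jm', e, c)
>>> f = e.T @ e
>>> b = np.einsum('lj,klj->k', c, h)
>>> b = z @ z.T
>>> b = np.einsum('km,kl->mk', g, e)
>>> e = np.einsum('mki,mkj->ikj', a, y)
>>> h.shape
(13, 17, 5)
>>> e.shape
(13, 17, 5)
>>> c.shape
(17, 5)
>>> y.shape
(2, 17, 5)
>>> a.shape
(2, 17, 13)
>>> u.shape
(13,)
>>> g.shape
(7, 17)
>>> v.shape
(2, 17, 2)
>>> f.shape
(5, 5)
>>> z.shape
(17, 7)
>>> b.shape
(17, 7)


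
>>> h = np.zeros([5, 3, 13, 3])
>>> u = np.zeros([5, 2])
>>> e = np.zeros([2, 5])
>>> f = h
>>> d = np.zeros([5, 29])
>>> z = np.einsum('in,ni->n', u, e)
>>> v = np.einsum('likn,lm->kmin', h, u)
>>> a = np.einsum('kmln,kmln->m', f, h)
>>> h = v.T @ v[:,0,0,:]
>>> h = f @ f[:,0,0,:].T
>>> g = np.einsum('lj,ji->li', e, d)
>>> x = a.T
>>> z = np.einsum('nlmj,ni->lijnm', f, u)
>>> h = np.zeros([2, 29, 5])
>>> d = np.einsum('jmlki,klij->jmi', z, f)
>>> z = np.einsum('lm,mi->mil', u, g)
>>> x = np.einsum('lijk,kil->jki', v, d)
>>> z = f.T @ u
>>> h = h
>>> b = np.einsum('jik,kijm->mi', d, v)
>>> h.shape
(2, 29, 5)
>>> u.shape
(5, 2)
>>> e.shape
(2, 5)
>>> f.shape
(5, 3, 13, 3)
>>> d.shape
(3, 2, 13)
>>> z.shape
(3, 13, 3, 2)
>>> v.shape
(13, 2, 3, 3)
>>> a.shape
(3,)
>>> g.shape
(2, 29)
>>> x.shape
(3, 3, 2)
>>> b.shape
(3, 2)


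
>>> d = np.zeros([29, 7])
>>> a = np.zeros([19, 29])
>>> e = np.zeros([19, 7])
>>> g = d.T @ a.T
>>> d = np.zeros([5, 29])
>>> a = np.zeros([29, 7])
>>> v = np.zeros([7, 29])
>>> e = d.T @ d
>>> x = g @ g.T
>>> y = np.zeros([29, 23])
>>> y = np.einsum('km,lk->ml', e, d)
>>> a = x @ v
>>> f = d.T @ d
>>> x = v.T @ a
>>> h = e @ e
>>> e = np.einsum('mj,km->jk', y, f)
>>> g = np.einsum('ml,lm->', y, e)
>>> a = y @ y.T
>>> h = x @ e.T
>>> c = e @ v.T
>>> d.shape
(5, 29)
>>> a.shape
(29, 29)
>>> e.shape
(5, 29)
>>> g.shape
()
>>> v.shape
(7, 29)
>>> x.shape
(29, 29)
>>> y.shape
(29, 5)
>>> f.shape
(29, 29)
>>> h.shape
(29, 5)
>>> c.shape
(5, 7)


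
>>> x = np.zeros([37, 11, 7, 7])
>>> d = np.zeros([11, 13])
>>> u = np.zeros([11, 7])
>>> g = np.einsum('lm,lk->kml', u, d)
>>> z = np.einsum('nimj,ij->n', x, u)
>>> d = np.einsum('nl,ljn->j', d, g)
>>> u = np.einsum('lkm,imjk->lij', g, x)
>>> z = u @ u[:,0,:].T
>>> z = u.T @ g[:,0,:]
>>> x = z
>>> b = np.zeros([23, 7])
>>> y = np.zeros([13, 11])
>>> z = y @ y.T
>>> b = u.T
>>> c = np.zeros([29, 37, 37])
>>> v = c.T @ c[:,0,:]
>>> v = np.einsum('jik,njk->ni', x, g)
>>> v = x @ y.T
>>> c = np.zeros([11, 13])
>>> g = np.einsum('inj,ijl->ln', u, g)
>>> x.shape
(7, 37, 11)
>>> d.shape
(7,)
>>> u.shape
(13, 37, 7)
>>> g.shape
(11, 37)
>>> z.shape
(13, 13)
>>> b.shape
(7, 37, 13)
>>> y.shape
(13, 11)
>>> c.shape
(11, 13)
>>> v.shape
(7, 37, 13)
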